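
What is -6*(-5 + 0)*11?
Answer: 330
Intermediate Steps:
-6*(-5 + 0)*11 = -6*(-5)*11 = -3*(-10)*11 = 30*11 = 330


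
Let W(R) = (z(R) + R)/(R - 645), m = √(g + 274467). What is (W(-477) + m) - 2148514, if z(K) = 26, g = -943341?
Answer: -219148387/102 + I*√668874 ≈ -2.1485e+6 + 817.85*I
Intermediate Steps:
m = I*√668874 (m = √(-943341 + 274467) = √(-668874) = I*√668874 ≈ 817.85*I)
W(R) = (26 + R)/(-645 + R) (W(R) = (26 + R)/(R - 645) = (26 + R)/(-645 + R))
(W(-477) + m) - 2148514 = ((26 - 477)/(-645 - 477) + I*√668874) - 2148514 = (-451/(-1122) + I*√668874) - 2148514 = (-1/1122*(-451) + I*√668874) - 2148514 = (41/102 + I*√668874) - 2148514 = -219148387/102 + I*√668874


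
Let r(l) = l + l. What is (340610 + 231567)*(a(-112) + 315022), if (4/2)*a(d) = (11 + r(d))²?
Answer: 386455784101/2 ≈ 1.9323e+11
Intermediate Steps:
r(l) = 2*l
a(d) = (11 + 2*d)²/2
(340610 + 231567)*(a(-112) + 315022) = (340610 + 231567)*((11 + 2*(-112))²/2 + 315022) = 572177*((11 - 224)²/2 + 315022) = 572177*((½)*(-213)² + 315022) = 572177*((½)*45369 + 315022) = 572177*(45369/2 + 315022) = 572177*(675413/2) = 386455784101/2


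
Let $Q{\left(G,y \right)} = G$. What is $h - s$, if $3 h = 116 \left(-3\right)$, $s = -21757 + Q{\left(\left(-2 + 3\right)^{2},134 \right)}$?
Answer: $21640$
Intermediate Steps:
$s = -21756$ ($s = -21757 + \left(-2 + 3\right)^{2} = -21757 + 1^{2} = -21757 + 1 = -21756$)
$h = -116$ ($h = \frac{116 \left(-3\right)}{3} = \frac{1}{3} \left(-348\right) = -116$)
$h - s = -116 - -21756 = -116 + 21756 = 21640$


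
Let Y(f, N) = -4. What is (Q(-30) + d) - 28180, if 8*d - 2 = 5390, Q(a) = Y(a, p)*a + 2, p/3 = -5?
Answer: -27384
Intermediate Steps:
p = -15 (p = 3*(-5) = -15)
Q(a) = 2 - 4*a (Q(a) = -4*a + 2 = 2 - 4*a)
d = 674 (d = ¼ + (⅛)*5390 = ¼ + 2695/4 = 674)
(Q(-30) + d) - 28180 = ((2 - 4*(-30)) + 674) - 28180 = ((2 + 120) + 674) - 28180 = (122 + 674) - 28180 = 796 - 28180 = -27384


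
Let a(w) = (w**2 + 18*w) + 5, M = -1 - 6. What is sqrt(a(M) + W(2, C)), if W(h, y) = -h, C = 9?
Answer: I*sqrt(74) ≈ 8.6023*I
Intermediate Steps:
M = -7
a(w) = 5 + w**2 + 18*w
sqrt(a(M) + W(2, C)) = sqrt((5 + (-7)**2 + 18*(-7)) - 1*2) = sqrt((5 + 49 - 126) - 2) = sqrt(-72 - 2) = sqrt(-74) = I*sqrt(74)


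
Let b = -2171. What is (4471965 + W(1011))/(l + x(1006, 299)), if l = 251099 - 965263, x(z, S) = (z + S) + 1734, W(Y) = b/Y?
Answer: -4521154444/718947375 ≈ -6.2886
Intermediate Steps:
W(Y) = -2171/Y
x(z, S) = 1734 + S + z (x(z, S) = (S + z) + 1734 = 1734 + S + z)
l = -714164
(4471965 + W(1011))/(l + x(1006, 299)) = (4471965 - 2171/1011)/(-714164 + (1734 + 299 + 1006)) = (4471965 - 2171*1/1011)/(-714164 + 3039) = (4471965 - 2171/1011)/(-711125) = (4521154444/1011)*(-1/711125) = -4521154444/718947375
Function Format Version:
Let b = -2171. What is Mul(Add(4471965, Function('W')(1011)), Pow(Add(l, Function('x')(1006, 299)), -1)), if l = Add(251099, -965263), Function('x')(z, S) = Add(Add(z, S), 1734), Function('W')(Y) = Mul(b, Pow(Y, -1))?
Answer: Rational(-4521154444, 718947375) ≈ -6.2886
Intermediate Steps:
Function('W')(Y) = Mul(-2171, Pow(Y, -1))
Function('x')(z, S) = Add(1734, S, z) (Function('x')(z, S) = Add(Add(S, z), 1734) = Add(1734, S, z))
l = -714164
Mul(Add(4471965, Function('W')(1011)), Pow(Add(l, Function('x')(1006, 299)), -1)) = Mul(Add(4471965, Mul(-2171, Pow(1011, -1))), Pow(Add(-714164, Add(1734, 299, 1006)), -1)) = Mul(Add(4471965, Mul(-2171, Rational(1, 1011))), Pow(Add(-714164, 3039), -1)) = Mul(Add(4471965, Rational(-2171, 1011)), Pow(-711125, -1)) = Mul(Rational(4521154444, 1011), Rational(-1, 711125)) = Rational(-4521154444, 718947375)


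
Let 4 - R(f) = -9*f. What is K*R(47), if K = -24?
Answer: -10248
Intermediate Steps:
R(f) = 4 + 9*f (R(f) = 4 - (-9)*f = 4 + 9*f)
K*R(47) = -24*(4 + 9*47) = -24*(4 + 423) = -24*427 = -10248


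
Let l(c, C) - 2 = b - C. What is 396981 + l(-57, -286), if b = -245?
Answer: 397024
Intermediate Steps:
l(c, C) = -243 - C (l(c, C) = 2 + (-245 - C) = -243 - C)
396981 + l(-57, -286) = 396981 + (-243 - 1*(-286)) = 396981 + (-243 + 286) = 396981 + 43 = 397024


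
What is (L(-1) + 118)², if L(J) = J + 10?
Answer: 16129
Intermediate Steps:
L(J) = 10 + J
(L(-1) + 118)² = ((10 - 1) + 118)² = (9 + 118)² = 127² = 16129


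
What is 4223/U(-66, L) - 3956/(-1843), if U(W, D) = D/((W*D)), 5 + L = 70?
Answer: -513673318/1843 ≈ -2.7872e+5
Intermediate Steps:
L = 65 (L = -5 + 70 = 65)
U(W, D) = 1/W (U(W, D) = D/((D*W)) = D*(1/(D*W)) = 1/W)
4223/U(-66, L) - 3956/(-1843) = 4223/(1/(-66)) - 3956/(-1843) = 4223/(-1/66) - 3956*(-1/1843) = 4223*(-66) + 3956/1843 = -278718 + 3956/1843 = -513673318/1843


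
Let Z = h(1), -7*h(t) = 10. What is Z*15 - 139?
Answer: -1123/7 ≈ -160.43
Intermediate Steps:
h(t) = -10/7 (h(t) = -⅐*10 = -10/7)
Z = -10/7 ≈ -1.4286
Z*15 - 139 = -10/7*15 - 139 = -150/7 - 139 = -1123/7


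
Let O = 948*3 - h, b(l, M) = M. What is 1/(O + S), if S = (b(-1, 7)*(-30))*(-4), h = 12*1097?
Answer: -1/9480 ≈ -0.00010549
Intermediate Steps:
h = 13164
S = 840 (S = (7*(-30))*(-4) = -210*(-4) = 840)
O = -10320 (O = 948*3 - 1*13164 = 2844 - 13164 = -10320)
1/(O + S) = 1/(-10320 + 840) = 1/(-9480) = -1/9480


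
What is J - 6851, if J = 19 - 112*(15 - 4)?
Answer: -8064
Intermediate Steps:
J = -1213 (J = 19 - 112*11 = 19 - 1232 = -1213)
J - 6851 = -1213 - 6851 = -8064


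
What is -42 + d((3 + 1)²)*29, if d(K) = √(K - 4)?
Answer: -42 + 58*√3 ≈ 58.459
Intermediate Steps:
d(K) = √(-4 + K)
-42 + d((3 + 1)²)*29 = -42 + √(-4 + (3 + 1)²)*29 = -42 + √(-4 + 4²)*29 = -42 + √(-4 + 16)*29 = -42 + √12*29 = -42 + (2*√3)*29 = -42 + 58*√3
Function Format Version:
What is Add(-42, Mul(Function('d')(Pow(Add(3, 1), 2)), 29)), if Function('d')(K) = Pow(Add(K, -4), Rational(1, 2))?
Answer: Add(-42, Mul(58, Pow(3, Rational(1, 2)))) ≈ 58.459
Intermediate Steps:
Function('d')(K) = Pow(Add(-4, K), Rational(1, 2))
Add(-42, Mul(Function('d')(Pow(Add(3, 1), 2)), 29)) = Add(-42, Mul(Pow(Add(-4, Pow(Add(3, 1), 2)), Rational(1, 2)), 29)) = Add(-42, Mul(Pow(Add(-4, Pow(4, 2)), Rational(1, 2)), 29)) = Add(-42, Mul(Pow(Add(-4, 16), Rational(1, 2)), 29)) = Add(-42, Mul(Pow(12, Rational(1, 2)), 29)) = Add(-42, Mul(Mul(2, Pow(3, Rational(1, 2))), 29)) = Add(-42, Mul(58, Pow(3, Rational(1, 2))))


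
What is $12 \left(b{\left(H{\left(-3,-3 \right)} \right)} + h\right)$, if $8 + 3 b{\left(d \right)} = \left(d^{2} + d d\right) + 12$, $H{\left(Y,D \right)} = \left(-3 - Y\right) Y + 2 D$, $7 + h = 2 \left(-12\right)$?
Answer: $-68$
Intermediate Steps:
$h = -31$ ($h = -7 + 2 \left(-12\right) = -7 - 24 = -31$)
$H{\left(Y,D \right)} = 2 D + Y \left(-3 - Y\right)$ ($H{\left(Y,D \right)} = Y \left(-3 - Y\right) + 2 D = 2 D + Y \left(-3 - Y\right)$)
$b{\left(d \right)} = \frac{4}{3} + \frac{2 d^{2}}{3}$ ($b{\left(d \right)} = - \frac{8}{3} + \frac{\left(d^{2} + d d\right) + 12}{3} = - \frac{8}{3} + \frac{\left(d^{2} + d^{2}\right) + 12}{3} = - \frac{8}{3} + \frac{2 d^{2} + 12}{3} = - \frac{8}{3} + \frac{12 + 2 d^{2}}{3} = - \frac{8}{3} + \left(4 + \frac{2 d^{2}}{3}\right) = \frac{4}{3} + \frac{2 d^{2}}{3}$)
$12 \left(b{\left(H{\left(-3,-3 \right)} \right)} + h\right) = 12 \left(\left(\frac{4}{3} + \frac{2 \left(- \left(-3\right)^{2} - -9 + 2 \left(-3\right)\right)^{2}}{3}\right) - 31\right) = 12 \left(\left(\frac{4}{3} + \frac{2 \left(\left(-1\right) 9 + 9 - 6\right)^{2}}{3}\right) - 31\right) = 12 \left(\left(\frac{4}{3} + \frac{2 \left(-9 + 9 - 6\right)^{2}}{3}\right) - 31\right) = 12 \left(\left(\frac{4}{3} + \frac{2 \left(-6\right)^{2}}{3}\right) - 31\right) = 12 \left(\left(\frac{4}{3} + \frac{2}{3} \cdot 36\right) - 31\right) = 12 \left(\left(\frac{4}{3} + 24\right) - 31\right) = 12 \left(\frac{76}{3} - 31\right) = 12 \left(- \frac{17}{3}\right) = -68$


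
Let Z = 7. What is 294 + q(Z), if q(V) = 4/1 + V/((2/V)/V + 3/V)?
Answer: 7197/23 ≈ 312.91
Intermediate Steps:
q(V) = 4 + V/(2/V² + 3/V) (q(V) = 4*1 + V/(2/V² + 3/V) = 4 + V/(2/V² + 3/V))
294 + q(Z) = 294 + (8 + 7³ + 12*7)/(2 + 3*7) = 294 + (8 + 343 + 84)/(2 + 21) = 294 + 435/23 = 7197/23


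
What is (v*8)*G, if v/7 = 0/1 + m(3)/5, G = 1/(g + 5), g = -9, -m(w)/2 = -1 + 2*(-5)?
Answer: -308/5 ≈ -61.600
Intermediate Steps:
m(w) = 22 (m(w) = -2*(-1 + 2*(-5)) = -2*(-1 - 10) = -2*(-11) = 22)
G = -¼ (G = 1/(-9 + 5) = 1/(-4) = -¼ ≈ -0.25000)
v = 154/5 (v = 7*(0/1 + 22/5) = 7*(0*1 + 22*(⅕)) = 7*(0 + 22/5) = 7*(22/5) = 154/5 ≈ 30.800)
(v*8)*G = ((154/5)*8)*(-¼) = (1232/5)*(-¼) = -308/5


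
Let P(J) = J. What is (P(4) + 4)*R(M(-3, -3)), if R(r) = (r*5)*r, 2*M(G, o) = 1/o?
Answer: 10/9 ≈ 1.1111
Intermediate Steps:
M(G, o) = 1/(2*o)
R(r) = 5*r² (R(r) = (5*r)*r = 5*r²)
(P(4) + 4)*R(M(-3, -3)) = (4 + 4)*(5*((½)/(-3))²) = 8*(5*((½)*(-⅓))²) = 8*(5*(-⅙)²) = 8*(5*(1/36)) = 8*(5/36) = 10/9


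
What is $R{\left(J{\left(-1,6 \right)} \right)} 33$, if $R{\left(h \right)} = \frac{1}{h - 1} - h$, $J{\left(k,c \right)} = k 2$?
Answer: $55$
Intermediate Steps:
$J{\left(k,c \right)} = 2 k$
$R{\left(h \right)} = \frac{1}{-1 + h} - h$
$R{\left(J{\left(-1,6 \right)} \right)} 33 = \frac{1 + 2 \left(-1\right) - \left(2 \left(-1\right)\right)^{2}}{-1 + 2 \left(-1\right)} 33 = \frac{1 - 2 - \left(-2\right)^{2}}{-1 - 2} \cdot 33 = \frac{1 - 2 - 4}{-3} \cdot 33 = - \frac{1 - 2 - 4}{3} \cdot 33 = \left(- \frac{1}{3}\right) \left(-5\right) 33 = \frac{5}{3} \cdot 33 = 55$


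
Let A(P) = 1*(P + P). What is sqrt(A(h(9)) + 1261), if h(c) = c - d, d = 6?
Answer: sqrt(1267) ≈ 35.595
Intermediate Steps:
h(c) = -6 + c (h(c) = c - 1*6 = c - 6 = -6 + c)
A(P) = 2*P (A(P) = 1*(2*P) = 2*P)
sqrt(A(h(9)) + 1261) = sqrt(2*(-6 + 9) + 1261) = sqrt(2*3 + 1261) = sqrt(6 + 1261) = sqrt(1267)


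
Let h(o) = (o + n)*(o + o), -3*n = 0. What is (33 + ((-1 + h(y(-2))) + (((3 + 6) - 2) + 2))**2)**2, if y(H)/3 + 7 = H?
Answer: 4619013357721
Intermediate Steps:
n = 0 (n = -1/3*0 = 0)
y(H) = -21 + 3*H
h(o) = 2*o**2 (h(o) = (o + 0)*(o + o) = o*(2*o) = 2*o**2)
(33 + ((-1 + h(y(-2))) + (((3 + 6) - 2) + 2))**2)**2 = (33 + ((-1 + 2*(-21 + 3*(-2))**2) + (((3 + 6) - 2) + 2))**2)**2 = (33 + ((-1 + 2*(-21 - 6)**2) + ((9 - 2) + 2))**2)**2 = (33 + ((-1 + 2*(-27)**2) + (7 + 2))**2)**2 = (33 + ((-1 + 2*729) + 9)**2)**2 = (33 + ((-1 + 1458) + 9)**2)**2 = (33 + (1457 + 9)**2)**2 = (33 + 1466**2)**2 = (33 + 2149156)**2 = 2149189**2 = 4619013357721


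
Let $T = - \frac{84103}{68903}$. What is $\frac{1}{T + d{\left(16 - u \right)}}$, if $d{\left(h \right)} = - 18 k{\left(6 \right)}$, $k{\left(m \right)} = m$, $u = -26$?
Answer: $- \frac{68903}{7525627} \approx -0.0091558$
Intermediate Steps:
$T = - \frac{84103}{68903}$ ($T = \left(-84103\right) \frac{1}{68903} = - \frac{84103}{68903} \approx -1.2206$)
$d{\left(h \right)} = -108$ ($d{\left(h \right)} = \left(-18\right) 6 = -108$)
$\frac{1}{T + d{\left(16 - u \right)}} = \frac{1}{- \frac{84103}{68903} - 108} = \frac{1}{- \frac{7525627}{68903}} = - \frac{68903}{7525627}$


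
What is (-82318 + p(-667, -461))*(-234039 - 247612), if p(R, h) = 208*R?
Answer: 106470880154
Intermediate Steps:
(-82318 + p(-667, -461))*(-234039 - 247612) = (-82318 + 208*(-667))*(-234039 - 247612) = (-82318 - 138736)*(-481651) = -221054*(-481651) = 106470880154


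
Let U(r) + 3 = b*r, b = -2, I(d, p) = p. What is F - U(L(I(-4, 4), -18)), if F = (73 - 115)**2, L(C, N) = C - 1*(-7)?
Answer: 1789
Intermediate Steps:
L(C, N) = 7 + C (L(C, N) = C + 7 = 7 + C)
F = 1764 (F = (-42)**2 = 1764)
U(r) = -3 - 2*r
F - U(L(I(-4, 4), -18)) = 1764 - (-3 - 2*(7 + 4)) = 1764 - (-3 - 2*11) = 1764 - (-3 - 22) = 1764 - 1*(-25) = 1764 + 25 = 1789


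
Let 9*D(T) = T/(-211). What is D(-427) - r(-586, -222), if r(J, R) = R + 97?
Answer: 237802/1899 ≈ 125.22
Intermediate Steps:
D(T) = -T/1899 (D(T) = (T/(-211))/9 = (T*(-1/211))/9 = (-T/211)/9 = -T/1899)
r(J, R) = 97 + R
D(-427) - r(-586, -222) = -1/1899*(-427) - (97 - 222) = 427/1899 - 1*(-125) = 427/1899 + 125 = 237802/1899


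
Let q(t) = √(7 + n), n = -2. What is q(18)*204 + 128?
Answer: 128 + 204*√5 ≈ 584.16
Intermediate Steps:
q(t) = √5 (q(t) = √(7 - 2) = √5)
q(18)*204 + 128 = √5*204 + 128 = 204*√5 + 128 = 128 + 204*√5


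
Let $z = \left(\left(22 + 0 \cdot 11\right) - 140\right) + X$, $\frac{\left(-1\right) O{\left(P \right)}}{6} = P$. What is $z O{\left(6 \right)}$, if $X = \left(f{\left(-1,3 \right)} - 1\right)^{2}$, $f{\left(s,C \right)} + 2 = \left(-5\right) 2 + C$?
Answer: $648$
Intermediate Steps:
$O{\left(P \right)} = - 6 P$
$f{\left(s,C \right)} = -12 + C$ ($f{\left(s,C \right)} = -2 + \left(\left(-5\right) 2 + C\right) = -2 + \left(-10 + C\right) = -12 + C$)
$X = 100$ ($X = \left(\left(-12 + 3\right) - 1\right)^{2} = \left(-9 - 1\right)^{2} = \left(-10\right)^{2} = 100$)
$z = -18$ ($z = \left(\left(22 + 0 \cdot 11\right) - 140\right) + 100 = \left(\left(22 + 0\right) - 140\right) + 100 = \left(22 - 140\right) + 100 = -118 + 100 = -18$)
$z O{\left(6 \right)} = - 18 \left(\left(-6\right) 6\right) = \left(-18\right) \left(-36\right) = 648$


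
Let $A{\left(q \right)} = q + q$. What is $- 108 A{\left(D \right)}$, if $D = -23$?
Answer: $4968$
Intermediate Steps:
$A{\left(q \right)} = 2 q$
$- 108 A{\left(D \right)} = - 108 \cdot 2 \left(-23\right) = \left(-108\right) \left(-46\right) = 4968$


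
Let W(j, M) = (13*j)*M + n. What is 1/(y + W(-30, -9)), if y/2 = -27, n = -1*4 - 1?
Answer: 1/3451 ≈ 0.00028977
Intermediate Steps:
n = -5 (n = -4 - 1 = -5)
W(j, M) = -5 + 13*M*j (W(j, M) = (13*j)*M - 5 = 13*M*j - 5 = -5 + 13*M*j)
y = -54 (y = 2*(-27) = -54)
1/(y + W(-30, -9)) = 1/(-54 + (-5 + 13*(-9)*(-30))) = 1/(-54 + (-5 + 3510)) = 1/(-54 + 3505) = 1/3451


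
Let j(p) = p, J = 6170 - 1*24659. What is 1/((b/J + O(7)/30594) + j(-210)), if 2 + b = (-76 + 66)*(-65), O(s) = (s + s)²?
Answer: -94275411/19800536488 ≈ -0.0047613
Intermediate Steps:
O(s) = 4*s² (O(s) = (2*s)² = 4*s²)
J = -18489 (J = 6170 - 24659 = -18489)
b = 648 (b = -2 + (-76 + 66)*(-65) = -2 - 10*(-65) = -2 + 650 = 648)
1/((b/J + O(7)/30594) + j(-210)) = 1/((648/(-18489) + (4*7²)/30594) - 210) = 1/((648*(-1/18489) + (4*49)*(1/30594)) - 210) = 1/((-216/6163 + 196*(1/30594)) - 210) = 1/((-216/6163 + 98/15297) - 210) = 1/(-2700178/94275411 - 210) = 1/(-19800536488/94275411) = -94275411/19800536488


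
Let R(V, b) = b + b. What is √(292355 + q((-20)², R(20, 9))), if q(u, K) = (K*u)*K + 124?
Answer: √422079 ≈ 649.68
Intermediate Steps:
R(V, b) = 2*b
q(u, K) = 124 + u*K² (q(u, K) = u*K² + 124 = 124 + u*K²)
√(292355 + q((-20)², R(20, 9))) = √(292355 + (124 + (-20)²*(2*9)²)) = √(292355 + (124 + 400*18²)) = √(292355 + (124 + 400*324)) = √(292355 + (124 + 129600)) = √(292355 + 129724) = √422079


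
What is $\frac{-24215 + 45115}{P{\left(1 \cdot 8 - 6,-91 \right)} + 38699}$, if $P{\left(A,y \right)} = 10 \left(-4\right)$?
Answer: $\frac{20900}{38659} \approx 0.54062$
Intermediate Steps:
$P{\left(A,y \right)} = -40$
$\frac{-24215 + 45115}{P{\left(1 \cdot 8 - 6,-91 \right)} + 38699} = \frac{-24215 + 45115}{-40 + 38699} = \frac{20900}{38659}$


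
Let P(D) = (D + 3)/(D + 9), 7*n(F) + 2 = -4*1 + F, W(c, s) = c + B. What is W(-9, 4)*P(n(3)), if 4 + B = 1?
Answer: -18/5 ≈ -3.6000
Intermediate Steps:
B = -3 (B = -4 + 1 = -3)
W(c, s) = -3 + c (W(c, s) = c - 3 = -3 + c)
n(F) = -6/7 + F/7 (n(F) = -2/7 + (-4*1 + F)/7 = -2/7 + (-4 + F)/7 = -2/7 + (-4/7 + F/7) = -6/7 + F/7)
P(D) = (3 + D)/(9 + D)
W(-9, 4)*P(n(3)) = (-3 - 9)*((3 + (-6/7 + (⅐)*3))/(9 + (-6/7 + (⅐)*3))) = -12*(3 + (-6/7 + 3/7))/(9 + (-6/7 + 3/7)) = -12*(3 - 3/7)/(9 - 3/7) = -12*18/(60/7*7) = -7*18/(5*7) = -12*3/10 = -18/5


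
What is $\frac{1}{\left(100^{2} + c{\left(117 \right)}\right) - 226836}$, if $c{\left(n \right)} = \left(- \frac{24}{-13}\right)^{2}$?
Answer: $- \frac{169}{36644708} \approx -4.6119 \cdot 10^{-6}$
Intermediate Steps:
$c{\left(n \right)} = \frac{576}{169}$ ($c{\left(n \right)} = \left(\left(-24\right) \left(- \frac{1}{13}\right)\right)^{2} = \left(\frac{24}{13}\right)^{2} = \frac{576}{169}$)
$\frac{1}{\left(100^{2} + c{\left(117 \right)}\right) - 226836} = \frac{1}{\left(100^{2} + \frac{576}{169}\right) - 226836} = \frac{1}{\left(10000 + \frac{576}{169}\right) - 226836} = \frac{1}{\frac{1690576}{169} - 226836} = \frac{1}{- \frac{36644708}{169}} = - \frac{169}{36644708}$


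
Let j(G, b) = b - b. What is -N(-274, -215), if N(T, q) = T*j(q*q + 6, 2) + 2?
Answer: -2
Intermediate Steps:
j(G, b) = 0
N(T, q) = 2 (N(T, q) = T*0 + 2 = 0 + 2 = 2)
-N(-274, -215) = -1*2 = -2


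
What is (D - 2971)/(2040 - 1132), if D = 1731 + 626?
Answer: -307/454 ≈ -0.67621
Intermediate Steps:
D = 2357
(D - 2971)/(2040 - 1132) = (2357 - 2971)/(2040 - 1132) = -614/908 = -614*1/908 = -307/454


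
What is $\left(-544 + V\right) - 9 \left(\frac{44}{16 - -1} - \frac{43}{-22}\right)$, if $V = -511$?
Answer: $- \frac{409861}{374} \approx -1095.9$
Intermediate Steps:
$\left(-544 + V\right) - 9 \left(\frac{44}{16 - -1} - \frac{43}{-22}\right) = \left(-544 - 511\right) - 9 \left(\frac{44}{16 - -1} - \frac{43}{-22}\right) = -1055 - 9 \left(\frac{44}{16 + 1} - - \frac{43}{22}\right) = -1055 - 9 \left(\frac{44}{17} + \frac{43}{22}\right) = -1055 - \frac{15291}{374} = - \frac{409861}{374}$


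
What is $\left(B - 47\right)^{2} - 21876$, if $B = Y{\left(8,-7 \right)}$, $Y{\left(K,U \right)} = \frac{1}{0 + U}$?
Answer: $- \frac{963024}{49} \approx -19654.0$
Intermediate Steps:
$Y{\left(K,U \right)} = \frac{1}{U}$
$B = - \frac{1}{7}$ ($B = \frac{1}{-7} = - \frac{1}{7} \approx -0.14286$)
$\left(B - 47\right)^{2} - 21876 = \left(- \frac{1}{7} - 47\right)^{2} - 21876 = \left(- \frac{330}{7}\right)^{2} - 21876 = \frac{108900}{49} - 21876 = - \frac{963024}{49}$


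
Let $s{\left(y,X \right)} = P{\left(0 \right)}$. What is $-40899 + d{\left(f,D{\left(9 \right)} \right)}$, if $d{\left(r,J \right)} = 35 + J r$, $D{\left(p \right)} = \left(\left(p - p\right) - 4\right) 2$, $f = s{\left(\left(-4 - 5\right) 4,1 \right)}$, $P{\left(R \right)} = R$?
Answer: $-40864$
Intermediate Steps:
$s{\left(y,X \right)} = 0$
$f = 0$
$D{\left(p \right)} = -8$ ($D{\left(p \right)} = \left(0 - 4\right) 2 = \left(-4\right) 2 = -8$)
$-40899 + d{\left(f,D{\left(9 \right)} \right)} = -40899 + \left(35 - 0\right) = -40899 + \left(35 + 0\right) = -40899 + 35 = -40864$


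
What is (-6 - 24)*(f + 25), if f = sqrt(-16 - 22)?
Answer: -750 - 30*I*sqrt(38) ≈ -750.0 - 184.93*I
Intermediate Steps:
f = I*sqrt(38) (f = sqrt(-38) = I*sqrt(38) ≈ 6.1644*I)
(-6 - 24)*(f + 25) = (-6 - 24)*(I*sqrt(38) + 25) = -30*(25 + I*sqrt(38)) = -750 - 30*I*sqrt(38)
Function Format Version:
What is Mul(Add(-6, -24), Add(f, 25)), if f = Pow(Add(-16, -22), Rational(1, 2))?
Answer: Add(-750, Mul(-30, I, Pow(38, Rational(1, 2)))) ≈ Add(-750.00, Mul(-184.93, I))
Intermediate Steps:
f = Mul(I, Pow(38, Rational(1, 2))) (f = Pow(-38, Rational(1, 2)) = Mul(I, Pow(38, Rational(1, 2))) ≈ Mul(6.1644, I))
Mul(Add(-6, -24), Add(f, 25)) = Mul(Add(-6, -24), Add(Mul(I, Pow(38, Rational(1, 2))), 25)) = Mul(-30, Add(25, Mul(I, Pow(38, Rational(1, 2))))) = Add(-750, Mul(-30, I, Pow(38, Rational(1, 2))))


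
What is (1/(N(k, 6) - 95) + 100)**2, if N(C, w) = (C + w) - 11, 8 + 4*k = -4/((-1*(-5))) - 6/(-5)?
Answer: 10381572100/1038361 ≈ 9998.0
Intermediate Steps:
k = -19/10 (k = -2 + (-4/((-1*(-5))) - 6/(-5))/4 = -2 + (-4/5 - 6*(-1/5))/4 = -2 + (-4*1/5 + 6/5)/4 = -2 + (-4/5 + 6/5)/4 = -2 + (1/4)*(2/5) = -2 + 1/10 = -19/10 ≈ -1.9000)
N(C, w) = -11 + C + w
(1/(N(k, 6) - 95) + 100)**2 = (1/((-11 - 19/10 + 6) - 95) + 100)**2 = (1/(-69/10 - 95) + 100)**2 = (1/(-1019/10) + 100)**2 = (-10/1019 + 100)**2 = (101890/1019)**2 = 10381572100/1038361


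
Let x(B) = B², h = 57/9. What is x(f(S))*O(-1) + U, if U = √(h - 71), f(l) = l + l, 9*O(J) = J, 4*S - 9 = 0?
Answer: -9/4 + I*√582/3 ≈ -2.25 + 8.0416*I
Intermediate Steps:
S = 9/4 (S = 9/4 + (¼)*0 = 9/4 + 0 = 9/4 ≈ 2.2500)
h = 19/3 (h = 57*(⅑) = 19/3 ≈ 6.3333)
O(J) = J/9
f(l) = 2*l
U = I*√582/3 (U = √(19/3 - 71) = √(-194/3) = I*√582/3 ≈ 8.0416*I)
x(f(S))*O(-1) + U = (2*(9/4))²*((⅑)*(-1)) + I*√582/3 = (9/2)²*(-⅑) + I*√582/3 = (81/4)*(-⅑) + I*√582/3 = -9/4 + I*√582/3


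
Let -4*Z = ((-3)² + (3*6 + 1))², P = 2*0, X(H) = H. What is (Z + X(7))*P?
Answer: 0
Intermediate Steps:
P = 0
Z = -196 (Z = -((-3)² + (3*6 + 1))²/4 = -(9 + (18 + 1))²/4 = -(9 + 19)²/4 = -¼*28² = -¼*784 = -196)
(Z + X(7))*P = (-196 + 7)*0 = -189*0 = 0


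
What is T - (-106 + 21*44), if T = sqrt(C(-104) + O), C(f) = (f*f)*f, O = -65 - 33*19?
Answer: -818 + 2*I*sqrt(281389) ≈ -818.0 + 1060.9*I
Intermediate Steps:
O = -692 (O = -65 - 627 = -692)
C(f) = f**3 (C(f) = f**2*f = f**3)
T = 2*I*sqrt(281389) (T = sqrt((-104)**3 - 692) = sqrt(-1124864 - 692) = sqrt(-1125556) = 2*I*sqrt(281389) ≈ 1060.9*I)
T - (-106 + 21*44) = 2*I*sqrt(281389) - (-106 + 21*44) = 2*I*sqrt(281389) - (-106 + 924) = 2*I*sqrt(281389) - 1*818 = 2*I*sqrt(281389) - 818 = -818 + 2*I*sqrt(281389)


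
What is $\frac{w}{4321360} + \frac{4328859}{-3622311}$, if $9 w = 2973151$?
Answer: $- \frac{17509927286911}{15653309862960} \approx -1.1186$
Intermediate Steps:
$w = \frac{2973151}{9}$ ($w = \frac{1}{9} \cdot 2973151 = \frac{2973151}{9} \approx 3.3035 \cdot 10^{5}$)
$\frac{w}{4321360} + \frac{4328859}{-3622311} = \frac{2973151}{9 \cdot 4321360} + \frac{4328859}{-3622311} = \frac{2973151}{9} \cdot \frac{1}{4321360} + 4328859 \left(- \frac{1}{3622311}\right) = \frac{2973151}{38892240} - \frac{1442953}{1207437} = - \frac{17509927286911}{15653309862960}$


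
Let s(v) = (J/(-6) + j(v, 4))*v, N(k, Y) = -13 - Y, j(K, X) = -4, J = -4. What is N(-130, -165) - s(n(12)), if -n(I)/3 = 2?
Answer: 132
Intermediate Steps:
n(I) = -6 (n(I) = -3*2 = -6)
s(v) = -10*v/3 (s(v) = (-4/(-6) - 4)*v = (-4*(-1/6) - 4)*v = (2/3 - 4)*v = -10*v/3)
N(-130, -165) - s(n(12)) = (-13 - 1*(-165)) - (-10)*(-6)/3 = (-13 + 165) - 1*20 = 152 - 20 = 132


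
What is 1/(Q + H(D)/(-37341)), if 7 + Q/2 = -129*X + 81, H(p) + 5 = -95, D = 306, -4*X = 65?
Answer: 74682/324157421 ≈ 0.00023039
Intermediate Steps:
X = -65/4 (X = -1/4*65 = -65/4 ≈ -16.250)
H(p) = -100 (H(p) = -5 - 95 = -100)
Q = 8681/2 (Q = -14 + 2*(-129*(-65/4) + 81) = -14 + 2*(8385/4 + 81) = -14 + 2*(8709/4) = -14 + 8709/2 = 8681/2 ≈ 4340.5)
1/(Q + H(D)/(-37341)) = 1/(8681/2 - 100/(-37341)) = 1/(8681/2 - 100*(-1/37341)) = 1/(8681/2 + 100/37341) = 1/(324157421/74682) = 74682/324157421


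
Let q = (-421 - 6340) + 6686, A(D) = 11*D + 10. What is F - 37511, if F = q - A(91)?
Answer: -38597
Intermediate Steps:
A(D) = 10 + 11*D
q = -75 (q = -6761 + 6686 = -75)
F = -1086 (F = -75 - (10 + 11*91) = -75 - (10 + 1001) = -75 - 1*1011 = -75 - 1011 = -1086)
F - 37511 = -1086 - 37511 = -38597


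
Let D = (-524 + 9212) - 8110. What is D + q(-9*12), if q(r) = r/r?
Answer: 579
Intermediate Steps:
q(r) = 1
D = 578 (D = 8688 - 8110 = 578)
D + q(-9*12) = 578 + 1 = 579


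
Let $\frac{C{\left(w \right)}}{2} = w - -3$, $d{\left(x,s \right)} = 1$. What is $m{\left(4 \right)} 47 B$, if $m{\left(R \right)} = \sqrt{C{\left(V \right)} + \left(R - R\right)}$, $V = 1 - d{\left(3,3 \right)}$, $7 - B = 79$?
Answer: $- 3384 \sqrt{6} \approx -8289.1$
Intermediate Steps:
$B = -72$ ($B = 7 - 79 = -72$)
$V = 0$ ($V = 1 - 1 = 0$)
$C{\left(w \right)} = 6 + 2 w$ ($C{\left(w \right)} = 2 \left(w - -3\right) = 2 \left(w + 3\right) = 2 \left(3 + w\right) = 6 + 2 w$)
$m{\left(R \right)} = \sqrt{6}$ ($m{\left(R \right)} = \sqrt{\left(6 + 2 \cdot 0\right) + \left(R - R\right)} = \sqrt{\left(6 + 0\right) + 0} = \sqrt{6 + 0} = \sqrt{6}$)
$m{\left(4 \right)} 47 B = \sqrt{6} \cdot 47 \left(-72\right) = 47 \sqrt{6} \left(-72\right) = - 3384 \sqrt{6}$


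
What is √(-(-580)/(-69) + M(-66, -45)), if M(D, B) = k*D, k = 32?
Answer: 2*I*√2523813/69 ≈ 46.048*I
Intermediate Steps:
M(D, B) = 32*D
√(-(-580)/(-69) + M(-66, -45)) = √(-(-580)/(-69) + 32*(-66)) = √(-(-580)*(-1)/69 - 2112) = √(-29*20/69 - 2112) = √(-580/69 - 2112) = √(-146308/69) = 2*I*√2523813/69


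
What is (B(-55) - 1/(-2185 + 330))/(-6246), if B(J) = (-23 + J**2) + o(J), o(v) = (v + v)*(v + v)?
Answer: -28014211/11586330 ≈ -2.4179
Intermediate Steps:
o(v) = 4*v**2 (o(v) = (2*v)*(2*v) = 4*v**2)
B(J) = -23 + 5*J**2 (B(J) = (-23 + J**2) + 4*J**2 = -23 + 5*J**2)
(B(-55) - 1/(-2185 + 330))/(-6246) = ((-23 + 5*(-55)**2) - 1/(-2185 + 330))/(-6246) = ((-23 + 5*3025) - 1/(-1855))*(-1/6246) = ((-23 + 15125) - 1*(-1/1855))*(-1/6246) = (15102 + 1/1855)*(-1/6246) = (28014211/1855)*(-1/6246) = -28014211/11586330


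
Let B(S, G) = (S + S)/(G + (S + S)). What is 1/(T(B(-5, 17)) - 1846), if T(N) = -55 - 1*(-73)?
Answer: -1/1828 ≈ -0.00054705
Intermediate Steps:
B(S, G) = 2*S/(G + 2*S) (B(S, G) = (2*S)/(G + 2*S) = 2*S/(G + 2*S))
T(N) = 18 (T(N) = -55 + 73 = 18)
1/(T(B(-5, 17)) - 1846) = 1/(18 - 1846) = 1/(-1828) = -1/1828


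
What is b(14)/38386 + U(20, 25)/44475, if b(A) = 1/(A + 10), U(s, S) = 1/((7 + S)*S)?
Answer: 253481/227628980000 ≈ 1.1136e-6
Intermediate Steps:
U(s, S) = 1/(S*(7 + S))
b(A) = 1/(10 + A)
b(14)/38386 + U(20, 25)/44475 = 1/((10 + 14)*38386) + (1/(25*(7 + 25)))/44475 = (1/38386)/24 + ((1/25)/32)*(1/44475) = (1/24)*(1/38386) + ((1/25)*(1/32))*(1/44475) = 1/921264 + (1/800)*(1/44475) = 1/921264 + 1/35580000 = 253481/227628980000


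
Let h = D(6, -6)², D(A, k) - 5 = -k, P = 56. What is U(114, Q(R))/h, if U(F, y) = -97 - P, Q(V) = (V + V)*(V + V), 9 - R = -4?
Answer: -153/121 ≈ -1.2645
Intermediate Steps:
R = 13 (R = 9 - 1*(-4) = 9 + 4 = 13)
Q(V) = 4*V² (Q(V) = (2*V)*(2*V) = 4*V²)
U(F, y) = -153 (U(F, y) = -97 - 1*56 = -97 - 56 = -153)
D(A, k) = 5 - k
h = 121 (h = (5 - 1*(-6))² = (5 + 6)² = 11² = 121)
U(114, Q(R))/h = -153/121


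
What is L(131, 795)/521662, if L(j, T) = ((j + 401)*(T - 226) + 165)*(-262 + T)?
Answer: 161431309/521662 ≈ 309.46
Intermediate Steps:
L(j, T) = (-262 + T)*(165 + (-226 + T)*(401 + j)) (L(j, T) = ((401 + j)*(-226 + T) + 165)*(-262 + T) = ((-226 + T)*(401 + j) + 165)*(-262 + T) = (165 + (-226 + T)*(401 + j))*(-262 + T) = (-262 + T)*(165 + (-226 + T)*(401 + j)))
L(131, 795)/521662 = (23700782 - 195523*795 + 401*795² + 59212*131 + 131*795² - 488*795*131)/521662 = (23700782 - 155440785 + 401*632025 + 7756772 + 131*632025 - 50822760)*(1/521662) = (23700782 - 155440785 + 253442025 + 7756772 + 82795275 - 50822760)*(1/521662) = 161431309*(1/521662) = 161431309/521662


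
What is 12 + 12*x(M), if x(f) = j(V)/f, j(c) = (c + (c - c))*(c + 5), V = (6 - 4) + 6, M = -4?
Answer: -300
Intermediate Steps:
V = 8 (V = 2 + 6 = 8)
j(c) = c*(5 + c) (j(c) = (c + 0)*(5 + c) = c*(5 + c))
x(f) = 104/f (x(f) = (8*(5 + 8))/f = (8*13)/f = 104/f)
12 + 12*x(M) = 12 + 12*(104/(-4)) = 12 + 12*(104*(-¼)) = 12 + 12*(-26) = 12 - 312 = -300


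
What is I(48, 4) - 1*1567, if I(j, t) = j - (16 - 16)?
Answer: -1519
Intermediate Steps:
I(j, t) = j (I(j, t) = j - 1*0 = j + 0 = j)
I(48, 4) - 1*1567 = 48 - 1*1567 = 48 - 1567 = -1519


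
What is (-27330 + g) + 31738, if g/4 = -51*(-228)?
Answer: 50920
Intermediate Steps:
g = 46512 (g = 4*(-51*(-228)) = 4*11628 = 46512)
(-27330 + g) + 31738 = (-27330 + 46512) + 31738 = 19182 + 31738 = 50920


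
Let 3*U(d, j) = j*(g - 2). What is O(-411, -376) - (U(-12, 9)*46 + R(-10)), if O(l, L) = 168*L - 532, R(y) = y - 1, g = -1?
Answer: -63275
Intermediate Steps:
R(y) = -1 + y
U(d, j) = -j (U(d, j) = (j*(-1 - 2))/3 = (j*(-3))/3 = (-3*j)/3 = -j)
O(l, L) = -532 + 168*L
O(-411, -376) - (U(-12, 9)*46 + R(-10)) = (-532 + 168*(-376)) - (-1*9*46 + (-1 - 10)) = (-532 - 63168) - (-9*46 - 11) = -63700 - (-414 - 11) = -63700 - 1*(-425) = -63700 + 425 = -63275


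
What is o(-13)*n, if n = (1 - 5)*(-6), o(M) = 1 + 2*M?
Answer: -600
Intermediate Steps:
n = 24 (n = -4*(-6) = 24)
o(-13)*n = (1 + 2*(-13))*24 = (1 - 26)*24 = -25*24 = -600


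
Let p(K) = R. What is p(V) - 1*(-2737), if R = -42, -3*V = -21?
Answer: 2695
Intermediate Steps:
V = 7 (V = -1/3*(-21) = 7)
p(K) = -42
p(V) - 1*(-2737) = -42 - 1*(-2737) = -42 + 2737 = 2695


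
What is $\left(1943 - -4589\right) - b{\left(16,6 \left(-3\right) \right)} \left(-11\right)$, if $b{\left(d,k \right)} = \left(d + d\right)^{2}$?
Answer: $17796$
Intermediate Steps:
$b{\left(d,k \right)} = 4 d^{2}$ ($b{\left(d,k \right)} = \left(2 d\right)^{2} = 4 d^{2}$)
$\left(1943 - -4589\right) - b{\left(16,6 \left(-3\right) \right)} \left(-11\right) = \left(1943 - -4589\right) - 4 \cdot 16^{2} \left(-11\right) = \left(1943 + 4589\right) - 4 \cdot 256 \left(-11\right) = 6532 - 1024 \left(-11\right) = 6532 - -11264 = 6532 + 11264 = 17796$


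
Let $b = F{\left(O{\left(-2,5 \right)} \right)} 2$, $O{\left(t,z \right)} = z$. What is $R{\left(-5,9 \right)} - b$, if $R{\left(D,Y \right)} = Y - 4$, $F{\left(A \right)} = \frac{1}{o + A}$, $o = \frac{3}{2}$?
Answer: $\frac{61}{13} \approx 4.6923$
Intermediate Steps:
$o = \frac{3}{2}$ ($o = 3 \cdot \frac{1}{2} = \frac{3}{2} \approx 1.5$)
$F{\left(A \right)} = \frac{1}{\frac{3}{2} + A}$
$R{\left(D,Y \right)} = -4 + Y$
$b = \frac{4}{13}$ ($b = \frac{2}{3 + 2 \cdot 5} \cdot 2 = \frac{2}{3 + 10} \cdot 2 = \frac{2}{13} \cdot 2 = \frac{4}{13} \approx 0.30769$)
$R{\left(-5,9 \right)} - b = \left(-4 + 9\right) - \frac{4}{13} = 5 - \frac{4}{13} = \frac{61}{13}$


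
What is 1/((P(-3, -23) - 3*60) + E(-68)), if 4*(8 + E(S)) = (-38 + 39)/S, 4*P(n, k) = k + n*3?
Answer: -272/53313 ≈ -0.0051019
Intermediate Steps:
P(n, k) = k/4 + 3*n/4 (P(n, k) = (k + n*3)/4 = (k + 3*n)/4 = k/4 + 3*n/4)
E(S) = -8 + 1/(4*S) (E(S) = -8 + ((-38 + 39)/S)/4 = -8 + (1/S)/4 = -8 + 1/(4*S))
1/((P(-3, -23) - 3*60) + E(-68)) = 1/((((¼)*(-23) + (¾)*(-3)) - 3*60) + (-8 + (¼)/(-68))) = 1/(((-23/4 - 9/4) - 180) + (-8 + (¼)*(-1/68))) = 1/((-8 - 180) + (-8 - 1/272)) = 1/(-188 - 2177/272) = 1/(-53313/272) = -272/53313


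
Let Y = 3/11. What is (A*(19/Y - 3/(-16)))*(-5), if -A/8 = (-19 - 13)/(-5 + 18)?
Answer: -268240/39 ≈ -6877.9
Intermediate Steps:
A = 256/13 (A = -8*(-19 - 13)/(-5 + 18) = -(-256)/13 = -8*(-32/13) = 256/13 ≈ 19.692)
Y = 3/11 (Y = 3*(1/11) = 3/11 ≈ 0.27273)
(A*(19/Y - 3/(-16)))*(-5) = (256*(19/(3/11) - 3/(-16))/13)*(-5) = (256*(19*(11/3) - 3*(-1/16))/13)*(-5) = (256*(209/3 + 3/16)/13)*(-5) = ((256/13)*(3353/48))*(-5) = (53648/39)*(-5) = -268240/39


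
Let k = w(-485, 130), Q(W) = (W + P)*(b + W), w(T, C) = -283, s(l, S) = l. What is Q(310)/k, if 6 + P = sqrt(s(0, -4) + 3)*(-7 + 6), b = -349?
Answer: 11856/283 - 39*sqrt(3)/283 ≈ 41.655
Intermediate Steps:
P = -6 - sqrt(3) (P = -6 + sqrt(0 + 3)*(-7 + 6) = -6 + sqrt(3)*(-1) = -6 - sqrt(3) ≈ -7.7320)
Q(W) = (-349 + W)*(-6 + W - sqrt(3)) (Q(W) = (W + (-6 - sqrt(3)))*(-349 + W) = (-6 + W - sqrt(3))*(-349 + W) = (-349 + W)*(-6 + W - sqrt(3)))
k = -283
Q(310)/k = (2094 + 310**2 - 355*310 + 349*sqrt(3) - 1*310*sqrt(3))/(-283) = (2094 + 96100 - 110050 + 349*sqrt(3) - 310*sqrt(3))*(-1/283) = (-11856 + 39*sqrt(3))*(-1/283) = 11856/283 - 39*sqrt(3)/283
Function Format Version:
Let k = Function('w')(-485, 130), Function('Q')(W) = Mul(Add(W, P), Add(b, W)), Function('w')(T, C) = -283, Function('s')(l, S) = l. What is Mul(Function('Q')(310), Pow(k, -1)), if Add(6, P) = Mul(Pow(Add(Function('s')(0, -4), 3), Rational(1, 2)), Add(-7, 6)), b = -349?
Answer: Add(Rational(11856, 283), Mul(Rational(-39, 283), Pow(3, Rational(1, 2)))) ≈ 41.655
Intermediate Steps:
P = Add(-6, Mul(-1, Pow(3, Rational(1, 2)))) (P = Add(-6, Mul(Pow(Add(0, 3), Rational(1, 2)), Add(-7, 6))) = Add(-6, Mul(Pow(3, Rational(1, 2)), -1)) = Add(-6, Mul(-1, Pow(3, Rational(1, 2)))) ≈ -7.7320)
Function('Q')(W) = Mul(Add(-349, W), Add(-6, W, Mul(-1, Pow(3, Rational(1, 2))))) (Function('Q')(W) = Mul(Add(W, Add(-6, Mul(-1, Pow(3, Rational(1, 2))))), Add(-349, W)) = Mul(Add(-6, W, Mul(-1, Pow(3, Rational(1, 2)))), Add(-349, W)) = Mul(Add(-349, W), Add(-6, W, Mul(-1, Pow(3, Rational(1, 2))))))
k = -283
Mul(Function('Q')(310), Pow(k, -1)) = Mul(Add(2094, Pow(310, 2), Mul(-355, 310), Mul(349, Pow(3, Rational(1, 2))), Mul(-1, 310, Pow(3, Rational(1, 2)))), Pow(-283, -1)) = Mul(Add(2094, 96100, -110050, Mul(349, Pow(3, Rational(1, 2))), Mul(-310, Pow(3, Rational(1, 2)))), Rational(-1, 283)) = Mul(Add(-11856, Mul(39, Pow(3, Rational(1, 2)))), Rational(-1, 283)) = Add(Rational(11856, 283), Mul(Rational(-39, 283), Pow(3, Rational(1, 2))))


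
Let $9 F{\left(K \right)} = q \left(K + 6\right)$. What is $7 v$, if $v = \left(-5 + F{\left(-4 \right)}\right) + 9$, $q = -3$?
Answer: $\frac{70}{3} \approx 23.333$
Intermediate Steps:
$F{\left(K \right)} = -2 - \frac{K}{3}$ ($F{\left(K \right)} = \frac{\left(-3\right) \left(K + 6\right)}{9} = \frac{\left(-3\right) \left(6 + K\right)}{9} = \frac{-18 - 3 K}{9} = -2 - \frac{K}{3}$)
$v = \frac{10}{3}$ ($v = \left(-5 - \frac{2}{3}\right) + 9 = - \frac{17}{3} + 9 = \frac{10}{3} \approx 3.3333$)
$7 v = 7 \cdot \frac{10}{3} = \frac{70}{3}$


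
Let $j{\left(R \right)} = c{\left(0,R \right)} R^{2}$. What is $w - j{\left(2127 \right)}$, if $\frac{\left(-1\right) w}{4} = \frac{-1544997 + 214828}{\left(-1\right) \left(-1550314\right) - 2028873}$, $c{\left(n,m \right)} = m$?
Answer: $- \frac{4605088262106773}{478559} \approx -9.6228 \cdot 10^{9}$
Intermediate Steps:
$j{\left(R \right)} = R^{3}$ ($j{\left(R \right)} = R R^{2} = R^{3}$)
$w = - \frac{5320676}{478559}$ ($w = - 4 \frac{-1544997 + 214828}{\left(-1\right) \left(-1550314\right) - 2028873} = - 4 \left(- \frac{1330169}{1550314 - 2028873}\right) = - 4 \left(- \frac{1330169}{-478559}\right) = - 4 \left(\left(-1330169\right) \left(- \frac{1}{478559}\right)\right) = \left(-4\right) \frac{1330169}{478559} = - \frac{5320676}{478559} \approx -11.118$)
$w - j{\left(2127 \right)} = - \frac{5320676}{478559} - 2127^{3} = - \frac{5320676}{478559} - 9622822383 = - \frac{4605088262106773}{478559}$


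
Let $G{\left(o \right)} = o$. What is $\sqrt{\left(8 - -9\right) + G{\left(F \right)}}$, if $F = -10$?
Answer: $\sqrt{7} \approx 2.6458$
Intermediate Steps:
$\sqrt{\left(8 - -9\right) + G{\left(F \right)}} = \sqrt{\left(8 - -9\right) - 10} = \sqrt{\left(8 + 9\right) - 10} = \sqrt{17 - 10} = \sqrt{7}$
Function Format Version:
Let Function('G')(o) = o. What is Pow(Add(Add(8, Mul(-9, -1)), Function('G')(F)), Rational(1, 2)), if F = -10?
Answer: Pow(7, Rational(1, 2)) ≈ 2.6458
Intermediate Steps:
Pow(Add(Add(8, Mul(-9, -1)), Function('G')(F)), Rational(1, 2)) = Pow(Add(Add(8, Mul(-9, -1)), -10), Rational(1, 2)) = Pow(Add(Add(8, 9), -10), Rational(1, 2)) = Pow(Add(17, -10), Rational(1, 2)) = Pow(7, Rational(1, 2))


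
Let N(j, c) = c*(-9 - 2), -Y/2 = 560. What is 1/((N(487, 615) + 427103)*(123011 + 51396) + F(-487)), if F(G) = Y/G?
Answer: 487/35701916219762 ≈ 1.3641e-11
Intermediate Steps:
Y = -1120 (Y = -2*560 = -1120)
N(j, c) = -11*c (N(j, c) = c*(-11) = -11*c)
F(G) = -1120/G
1/((N(487, 615) + 427103)*(123011 + 51396) + F(-487)) = 1/((-11*615 + 427103)*(123011 + 51396) - 1120/(-487)) = 1/((-6765 + 427103)*174407 - 1120*(-1/487)) = 1/(420338*174407 + 1120/487) = 1/(73309889566 + 1120/487) = 1/(35701916219762/487) = 487/35701916219762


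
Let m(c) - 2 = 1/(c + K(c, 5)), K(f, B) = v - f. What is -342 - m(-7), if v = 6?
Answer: -2065/6 ≈ -344.17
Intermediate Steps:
K(f, B) = 6 - f
m(c) = 13/6 (m(c) = 2 + 1/(c + (6 - c)) = 2 + 1/6 = 13/6)
-342 - m(-7) = -342 - 1*13/6 = -342 - 13/6 = -2065/6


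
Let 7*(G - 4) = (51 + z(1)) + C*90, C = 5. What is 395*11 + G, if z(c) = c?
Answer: 30945/7 ≈ 4420.7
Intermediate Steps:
G = 530/7 (G = 4 + ((51 + 1) + 5*90)/7 = 4 + (52 + 450)/7 = 4 + (⅐)*502 = 4 + 502/7 = 530/7 ≈ 75.714)
395*11 + G = 395*11 + 530/7 = 4345 + 530/7 = 30945/7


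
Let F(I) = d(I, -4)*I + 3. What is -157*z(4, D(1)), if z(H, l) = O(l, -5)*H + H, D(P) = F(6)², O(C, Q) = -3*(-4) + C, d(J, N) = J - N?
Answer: -2500696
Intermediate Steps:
O(C, Q) = 12 + C
F(I) = 3 + I*(4 + I) (F(I) = (I - 1*(-4))*I + 3 = (I + 4)*I + 3 = (4 + I)*I + 3 = I*(4 + I) + 3 = 3 + I*(4 + I))
D(P) = 3969 (D(P) = (3 + 6*(4 + 6))² = (3 + 6*10)² = (3 + 60)² = 63² = 3969)
z(H, l) = H + H*(12 + l) (z(H, l) = (12 + l)*H + H = H*(12 + l) + H = H + H*(12 + l))
-157*z(4, D(1)) = -628*(13 + 3969) = -628*3982 = -157*15928 = -2500696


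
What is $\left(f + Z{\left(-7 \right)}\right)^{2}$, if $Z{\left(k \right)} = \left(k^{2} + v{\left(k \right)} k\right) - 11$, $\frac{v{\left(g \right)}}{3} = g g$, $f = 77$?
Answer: $835396$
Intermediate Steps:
$v{\left(g \right)} = 3 g^{2}$ ($v{\left(g \right)} = 3 g g = 3 g^{2}$)
$Z{\left(k \right)} = -11 + k^{2} + 3 k^{3}$ ($Z{\left(k \right)} = \left(k^{2} + 3 k^{2} k\right) - 11 = \left(k^{2} + 3 k^{3}\right) - 11 = -11 + k^{2} + 3 k^{3}$)
$\left(f + Z{\left(-7 \right)}\right)^{2} = \left(77 + \left(-11 + \left(-7\right)^{2} + 3 \left(-7\right)^{3}\right)\right)^{2} = \left(77 + \left(-11 + 49 + 3 \left(-343\right)\right)\right)^{2} = \left(77 - 991\right)^{2} = \left(-914\right)^{2} = 835396$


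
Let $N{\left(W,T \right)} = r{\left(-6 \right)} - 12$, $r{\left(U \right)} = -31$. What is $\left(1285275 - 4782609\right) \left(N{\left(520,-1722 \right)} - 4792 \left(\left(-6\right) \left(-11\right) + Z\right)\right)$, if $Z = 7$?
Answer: $1223573775906$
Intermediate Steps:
$N{\left(W,T \right)} = -43$ ($N{\left(W,T \right)} = -31 - 12 = -43$)
$\left(1285275 - 4782609\right) \left(N{\left(520,-1722 \right)} - 4792 \left(\left(-6\right) \left(-11\right) + Z\right)\right) = \left(1285275 - 4782609\right) \left(-43 - 4792 \left(\left(-6\right) \left(-11\right) + 7\right)\right) = - 3497334 \left(-43 - 4792 \left(66 + 7\right)\right) = - 3497334 \left(-43 - 349816\right) = \left(-3497334\right) \left(-349859\right) = 1223573775906$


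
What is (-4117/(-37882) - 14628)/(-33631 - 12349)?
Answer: 554133779/1741814360 ≈ 0.31814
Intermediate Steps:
(-4117/(-37882) - 14628)/(-33631 - 12349) = (-4117*(-1/37882) - 14628)/(-45980) = (4117/37882 - 14628)*(-1/45980) = -554133779/37882*(-1/45980) = 554133779/1741814360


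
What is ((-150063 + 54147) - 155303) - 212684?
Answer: -463903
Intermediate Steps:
((-150063 + 54147) - 155303) - 212684 = (-95916 - 155303) - 212684 = -251219 - 212684 = -463903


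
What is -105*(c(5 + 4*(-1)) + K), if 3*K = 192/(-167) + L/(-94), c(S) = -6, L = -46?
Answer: 5126275/7849 ≈ 653.11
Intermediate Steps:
K = -5183/23547 (K = (192/(-167) - 46/(-94))/3 = (192*(-1/167) - 46*(-1/94))/3 = (-192/167 + 23/47)/3 = (⅓)*(-5183/7849) = -5183/23547 ≈ -0.22011)
-105*(c(5 + 4*(-1)) + K) = -105*(-6 - 5183/23547) = -105*(-146465/23547) = 5126275/7849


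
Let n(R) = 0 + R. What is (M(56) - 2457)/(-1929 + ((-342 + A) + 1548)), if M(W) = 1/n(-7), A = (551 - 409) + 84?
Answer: 17200/3479 ≈ 4.9439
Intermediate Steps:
n(R) = R
A = 226 (A = 142 + 84 = 226)
M(W) = -⅐ (M(W) = 1/(-7) = -⅐)
(M(56) - 2457)/(-1929 + ((-342 + A) + 1548)) = (-⅐ - 2457)/(-1929 + ((-342 + 226) + 1548)) = -17200/(7*(-1929 + (-116 + 1548))) = -17200/(7*(-1929 + 1432)) = -17200/7/(-497) = -17200/7*(-1/497) = 17200/3479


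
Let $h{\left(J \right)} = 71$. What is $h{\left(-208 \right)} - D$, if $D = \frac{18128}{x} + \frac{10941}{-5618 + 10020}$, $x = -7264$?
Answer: $\frac{35478580}{499627} \approx 71.01$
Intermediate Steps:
$D = - \frac{5063}{499627}$ ($D = \frac{18128}{-7264} + \frac{10941}{-5618 + 10020} = 18128 \left(- \frac{1}{7264}\right) + \frac{10941}{4402} = - \frac{1133}{454} + 10941 \cdot \frac{1}{4402} = - \frac{1133}{454} + \frac{10941}{4402} = - \frac{5063}{499627} \approx -0.010134$)
$h{\left(-208 \right)} - D = 71 - - \frac{5063}{499627} = 71 + \frac{5063}{499627} = \frac{35478580}{499627}$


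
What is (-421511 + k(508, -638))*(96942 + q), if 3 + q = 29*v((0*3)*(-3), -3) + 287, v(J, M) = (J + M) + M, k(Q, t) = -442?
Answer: -40951382556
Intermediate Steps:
v(J, M) = J + 2*M
q = 110 (q = -3 + (29*((0*3)*(-3) + 2*(-3)) + 287) = -3 + (29*(0*(-3) - 6) + 287) = -3 + (29*(0 - 6) + 287) = -3 + (29*(-6) + 287) = -3 + (-174 + 287) = -3 + 113 = 110)
(-421511 + k(508, -638))*(96942 + q) = (-421511 - 442)*(96942 + 110) = -421953*97052 = -40951382556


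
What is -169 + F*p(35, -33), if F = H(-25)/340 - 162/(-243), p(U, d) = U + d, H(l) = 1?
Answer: -85507/510 ≈ -167.66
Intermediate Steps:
F = 683/1020 (F = 1/340 - 162/(-243) = 1*(1/340) - 162*(-1/243) = 1/340 + 2/3 = 683/1020 ≈ 0.66961)
-169 + F*p(35, -33) = -169 + 683*(35 - 33)/1020 = -169 + (683/1020)*2 = -169 + 683/510 = -85507/510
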